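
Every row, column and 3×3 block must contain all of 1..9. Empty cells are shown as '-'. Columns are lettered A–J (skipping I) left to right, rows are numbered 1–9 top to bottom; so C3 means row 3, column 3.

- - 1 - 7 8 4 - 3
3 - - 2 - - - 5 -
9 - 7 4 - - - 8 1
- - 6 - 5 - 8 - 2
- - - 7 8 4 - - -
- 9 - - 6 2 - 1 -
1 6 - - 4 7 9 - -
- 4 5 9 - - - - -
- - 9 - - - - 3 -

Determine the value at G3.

B2 = 8 (sole candidate).
C2 = 4 (sole candidate).
E3 = 3 (sole candidate).
D6 = 3 (sole candidate).
H7 = 2 (sole candidate).
D4 = 1 (sole candidate).
F4 = 9 (sole candidate).
C6 = 8 (sole candidate).
C7 = 3 (sole candidate).
C5 = 2 (sole candidate).
A5 = 5 (sole candidate).
H1 = 9 (hidden single in row 1).
H5 = 6 (sole candidate).
J5 = 9 (sole candidate).
H8 = 7 (sole candidate).
H4 = 4 (sole candidate).
G5 = 3 (sole candidate).
A4 = 7 (sole candidate).
B4 = 3 (sole candidate).
B5 = 1 (sole candidate).
A6 = 4 (sole candidate).
E2 = 9 (hidden single in row 2).
F2 = 1 (hidden single in row 2).
F8 = 3 (hidden single in row 8).
J9 = 4 (hidden single in row 9).
B9 = 7 (hidden single in row 9).
A1 = 6 (hidden single in column 1).
D1 = 5 (sole candidate).
F3 = 6 (sole candidate).
G3 = 2: row 3 has {1,3,4,6,7,8,9}; col 7 has {3,4,8,9}; box has {1,3,4,5,8,9} → only 2 remains.

2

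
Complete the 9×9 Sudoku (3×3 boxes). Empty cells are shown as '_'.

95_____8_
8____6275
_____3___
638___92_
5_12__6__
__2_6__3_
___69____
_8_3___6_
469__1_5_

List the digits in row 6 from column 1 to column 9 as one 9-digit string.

R5C8 = 4: row 5 has {1,2,5,6}; col 8 has {2,3,5,6,7,8}; box has {2,3,6,9} → only 4 remains.
R6C1 = 7: row 6 has {2,3,6}; col 1 has {4,5,6,8,9}; box has {1,2,3,5,6,8} → only 7 remains.
R7C8 = 1: row 7 has {6,9}; col 8 has {2,3,4,5,6,7,8}; box has {5,6} → only 1 remains.
R3C8 = 9: row 3 has {3}; col 8 has {1,2,3,4,5,6,7,8}; box has {2,5,7,8} → only 9 remains.
R5C2 = 9: row 5 has {1,2,4,5,6}; col 2 has {3,5,6,8}; box has {1,2,3,5,6,7,8} → only 9 remains.
R6C2 = 4: row 6 has {2,3,6,7}; col 2 has {3,5,6,8,9}; box has {1,2,3,5,6,7,8,9} → only 4 remains.
R2C2 = 1: row 2 has {2,5,6,7,8}; col 2 has {3,4,5,6,8,9}; box has {5,8,9} → only 1 remains.
R2C5 = 4: row 2 has {1,2,5,6,7,8}; col 5 has {6,9}; box has {3,6} → only 4 remains.
R3C1 = 2: row 3 has {3,9}; col 1 has {4,5,6,7,8,9}; box has {1,5,8,9} → only 2 remains.
R3C2 = 7: row 3 has {2,3,9}; col 2 has {1,3,4,5,6,8,9}; box has {1,2,5,8,9} → only 7 remains.
R7C1 = 3: row 7 has {1,6,9}; col 1 has {2,4,5,6,7,8,9}; box has {4,6,8,9} → only 3 remains.
R7C2 = 2: row 7 has {1,3,6,9}; col 2 has {1,3,4,5,6,7,8,9}; box has {3,4,6,8,9} → only 2 remains.
R8C1 = 1: row 8 has {3,6,8}; col 1 has {2,3,4,5,6,7,8,9}; box has {2,3,4,6,8,9} → only 1 remains.
R2C3 = 3: row 2 has {1,2,4,5,6,7,8}; col 3 has {1,2,8,9}; box has {1,2,5,7,8,9} → only 3 remains.
R2C4 = 9: row 2 has {1,2,3,4,5,6,7,8}; col 4 has {2,3,6}; box has {3,4,6} → only 9 remains.
R5C5 = 3: in row 5, 3 can only go here (every other open cell in that row sees a 3).
R6C6 = 9: in row 6, 9 can only go here (every other open cell in that row sees a 9).
R8C9 = 9: in row 8, 9 can only go here (every other open cell in that row sees a 9).
R4C4 = 4: in column 4, 4 can only go here (every other open cell in that column sees a 4).
R6C7 = 5: in column 7, 5 can only go here (every other open cell in that column sees a 5).
R3C4 = 5: in column 4, 5 can only go here (every other open cell in that column sees a 5).
R3C5 = 8: in row 3, 8 can only go here (every other open cell in that row sees an 8).
R9C9 = 2: in column 9, 2 can only go here (every other open cell in that column sees a 2).
R9C5 = 7: row 9 has {1,2,4,5,6,9}; col 5 has {3,4,6,8,9}; box has {1,3,6,9} → only 7 remains.
R9C4 = 8: row 9 has {1,2,4,5,6,7,9}; col 4 has {2,3,4,5,6,9}; box has {1,3,6,7,9} → only 8 remains.
R9C7 = 3: row 9 has {1,2,4,5,6,7,8,9}; col 7 has {2,5,6,9}; box has {1,2,5,6,9} → only 3 remains.
R6C4 = 1: row 6 has {2,3,4,5,6,7,9}; col 4 has {2,3,4,5,6,8,9}; box has {2,3,4,6,9} → only 1 remains.
R6C9 = 8: row 6 has {1,2,3,4,5,6,7,9}; col 9 has {2,5,9}; box has {2,3,4,5,6,9} → only 8 remains.

742169538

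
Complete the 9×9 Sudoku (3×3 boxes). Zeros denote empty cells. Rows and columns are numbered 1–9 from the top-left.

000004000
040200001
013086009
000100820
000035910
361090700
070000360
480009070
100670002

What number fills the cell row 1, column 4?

row 2, column 5 = 5: row 2 has {1,2,4}; col 5 has {3,7,8,9}; box has {2,4,6,8} → only 5 remains.
row 2, column 7 = 6: row 2 has {1,2,4,5}; col 7 has {3,7,8,9}; box has {1,9} → only 6 remains.
row 3, column 4 = 7: row 3 has {1,3,6,8,9}; col 4 has {1,2,6}; box has {2,4,5,6,8} → only 7 remains.
row 4, column 6 = 7: row 4 has {1,2,8}; col 6 has {4,5,6,9}; box has {1,3,5,9} → only 7 remains.
row 5, column 2 = 2: row 5 has {1,3,5,9}; col 2 has {1,4,6,7,8}; box has {1,3,6} → only 2 remains.
row 8, column 9 = 5: row 8 has {4,7,8,9}; col 9 has {1,2,9}; box has {2,3,6,7} → only 5 remains.
row 9, column 7 = 4: row 9 has {1,2,6,7}; col 7 has {3,6,7,8,9}; box has {2,3,5,6,7} → only 4 remains.
row 1, column 5 = 1: row 1 has {4}; col 5 has {3,5,7,8,9}; box has {2,4,5,6,7,8} → only 1 remains.
row 2, column 6 = 3: row 2 has {1,2,4,5,6}; col 6 has {4,5,6,7,9}; box has {1,2,4,5,6,7,8} → only 3 remains.
row 2, column 8 = 8: row 2 has {1,2,3,4,5,6}; col 8 has {1,2,6,7}; box has {1,6,9} → only 8 remains.
row 6, column 9 = 4: row 6 has {1,3,6,7,9}; col 9 has {1,2,5,9}; box has {1,2,7,8,9} → only 4 remains.
row 7, column 9 = 8: row 7 has {3,6,7}; col 9 has {1,2,4,5,9}; box has {2,3,4,5,6,7} → only 8 remains.
row 8, column 4 = 3: row 8 has {4,5,7,8,9}; col 4 has {1,2,6,7}; box has {6,7,9} → only 3 remains.
row 8, column 5 = 2: row 8 has {3,4,5,7,8,9}; col 5 has {1,3,5,7,8,9}; box has {3,6,7,9} → only 2 remains.
row 8, column 7 = 1: row 8 has {2,3,4,5,7,8,9}; col 7 has {3,4,6,7,8,9}; box has {2,3,4,5,6,7,8} → only 1 remains.
row 9, column 6 = 8: row 9 has {1,2,4,6,7}; col 6 has {3,4,5,6,7,9}; box has {2,3,6,7,9} → only 8 remains.
row 9, column 8 = 9: row 9 has {1,2,4,6,7,8}; col 8 has {1,2,6,7,8}; box has {1,2,3,4,5,6,7,8} → only 9 remains.
row 1, column 4 = 9: row 1 has {1,4}; col 4 has {1,2,3,6,7}; box has {1,2,3,4,5,6,7,8} → only 9 remains.

9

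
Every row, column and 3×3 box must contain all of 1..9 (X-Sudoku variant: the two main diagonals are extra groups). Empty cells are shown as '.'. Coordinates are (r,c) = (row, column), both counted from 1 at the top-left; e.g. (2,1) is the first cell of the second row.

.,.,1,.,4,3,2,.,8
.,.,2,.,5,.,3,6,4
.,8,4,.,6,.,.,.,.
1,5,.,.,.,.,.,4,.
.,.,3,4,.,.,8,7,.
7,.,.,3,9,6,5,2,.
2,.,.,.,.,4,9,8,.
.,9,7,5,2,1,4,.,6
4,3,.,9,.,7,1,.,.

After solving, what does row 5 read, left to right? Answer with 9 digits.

623415879

(1,1) = 5: row 1 has {1,2,3,4,8}; col 1 has {1,2,4,7}; box has {1,2,4,8}; main diagonal has {4,6,9} → only 5 remains.
(1,4) = 7: row 1 has {1,2,3,4,5,8}; col 4 has {3,4,5,9}; box has {3,4,5,6} → only 7 remains.
(1,8) = 9: row 1 has {1,2,3,4,5,7,8}; col 8 has {2,4,6,7,8}; box has {2,3,4,6,8} → only 9 remains.
(2,1) = 9: row 2 has {2,3,4,5,6}; col 1 has {1,2,4,5,7}; box has {1,2,4,5,8} → only 9 remains.
(2,2) = 7: row 2 has {2,3,4,5,6,9}; col 2 has {3,5,8,9}; box has {1,2,4,5,8,9}; main diagonal has {4,5,6,9} → only 7 remains.
(2,6) = 8: row 2 has {2,3,4,5,6,7,9}; col 6 has {1,3,4,6,7}; box has {3,4,5,6,7} → only 8 remains.
(3,1) = 3: row 3 has {4,6,8}; col 1 has {1,2,4,5,7,9}; box has {1,2,4,5,7,8,9} → only 3 remains.
(3,7) = 7: row 3 has {3,4,6,8}; col 7 has {1,2,3,4,5,8,9}; box has {2,3,4,6,8,9}; anti-diagonal has {3,4,6,8,9} → only 7 remains.
(4,6) = 2: row 4 has {1,4,5}; col 6 has {1,3,4,6,7,8}; box has {3,4,6,9}; anti-diagonal has {3,4,6,7,8,9} → only 2 remains.
(4,7) = 6: row 4 has {1,2,4,5}; col 7 has {1,2,3,4,5,7,8,9}; box has {2,4,5,7,8} → only 6 remains.
(5,1) = 6: row 5 has {3,4,7,8}; col 1 has {1,2,3,4,5,7,9}; box has {1,3,5,7} → only 6 remains.
(5,2) = 2: row 5 has {3,4,6,7,8}; col 2 has {3,5,7,8,9}; box has {1,3,5,6,7} → only 2 remains.
(5,5) = 1: row 5 has {2,3,4,6,7,8}; col 5 has {2,4,5,6,9}; box has {2,3,4,6,9}; main diagonal has {4,5,6,7,9}; anti-diagonal has {2,3,4,6,7,8,9} → only 1 remains.
(5,6) = 5: row 5 has {1,2,3,4,6,7,8}; col 6 has {1,2,3,4,6,7,8}; box has {1,2,3,4,6,9} → only 5 remains.
(5,9) = 9: row 5 has {1,2,3,4,5,6,7,8}; col 9 has {4,6,8}; box has {2,4,5,6,7,8} → only 9 remains.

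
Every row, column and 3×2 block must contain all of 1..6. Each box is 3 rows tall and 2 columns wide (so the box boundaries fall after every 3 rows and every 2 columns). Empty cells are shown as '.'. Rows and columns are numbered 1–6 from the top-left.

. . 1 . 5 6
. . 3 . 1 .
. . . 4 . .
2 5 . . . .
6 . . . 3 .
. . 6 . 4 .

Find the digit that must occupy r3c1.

r1c4 = 2 (sole candidate).
r3c3 = 5 (sole candidate).
r3c5 = 2 (sole candidate).
r3c6 = 3 (sole candidate).
r4c3 = 4 (sole candidate).
r4c5 = 6 (sole candidate).
r4c6 = 1 (sole candidate).
r5c3 = 2 (sole candidate).
r5c6 = 5 (sole candidate).
r6c6 = 2 (sole candidate).
r2c4 = 6 (sole candidate).
r2c6 = 4 (sole candidate).
r3c1 = 1: row 3 has {2,3,4,5}; col 1 has {2,6}; box has {} → only 1 remains.

1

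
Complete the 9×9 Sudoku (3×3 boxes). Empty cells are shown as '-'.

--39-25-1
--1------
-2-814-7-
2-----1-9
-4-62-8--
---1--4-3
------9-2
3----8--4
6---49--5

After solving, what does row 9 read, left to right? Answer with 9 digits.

R3C9 = 6 (sole candidate).
R5C8 = 5 (sole candidate).
R5C9 = 7 (sole candidate).
R2C9 = 8 (sole candidate).
R3C7 = 3 (sole candidate).
R4C8 = 6 (sole candidate).
R5C3 = 9 (sole candidate).
R5C6 = 3 (sole candidate).
R6C8 = 2 (sole candidate).
R8C8 = 1 (sole candidate).
R9C7 = 7: row 9 has {4,5,6,9}; col 7 has {1,3,4,5,8,9}; box has {1,2,4,5,9} → only 7 remains.
R1C8 = 4 (sole candidate).
R2C7 = 2 (sole candidate).
R2C8 = 9 (sole candidate).
R3C3 = 5 (sole candidate).
R5C1 = 1 (sole candidate).
R8C7 = 6 (sole candidate).
R3C1 = 9 (sole candidate).
R2C1 = 4 (hidden single in row 2).
R4C2 = 3 (hidden single in row 4).
R4C4 = 4 (hidden single in row 4).
R6C5 = 9 (hidden single in row 6).
R7C3 = 4 (hidden single in row 7).
R8C2 = 9 (hidden single in row 8).
R9C2 = 1: in row 9, 1 can only go here (every other open cell in that row sees a 1).
R7C6 = 1 (hidden single in row 7).
R7C5 = 6 (hidden single in row 7).
R1C5 = 7 (sole candidate).
R8C5 = 5 (sole candidate).
R1C1 = 8 (sole candidate).
R1C2 = 6 (sole candidate).
R2C2 = 7 (sole candidate).
R2C5 = 3 (sole candidate).
R4C5 = 8 (sole candidate).
R2C4 = 5 (sole candidate).
R2C6 = 6 (sole candidate).
R4C3 = 7 (sole candidate).
R4C6 = 5 (sole candidate).
R6C1 = 5 (sole candidate).
R6C2 = 8 (sole candidate).
R6C3 = 6 (sole candidate).
R6C6 = 7 (sole candidate).
R7C1 = 7 (sole candidate).
R7C2 = 5 (sole candidate).
R7C4 = 3 (sole candidate).
R7C8 = 8 (sole candidate).
R8C3 = 2 (sole candidate).
R8C4 = 7 (sole candidate).
R9C3 = 8: row 9 has {1,4,5,6,7,9}; col 3 has {1,2,3,4,5,6,7,9}; box has {1,2,3,4,5,6,7,9} → only 8 remains.
R9C4 = 2: row 9 has {1,4,5,6,7,8,9}; col 4 has {1,3,4,5,6,7,8,9}; box has {1,3,4,5,6,7,8,9} → only 2 remains.
R9C8 = 3: row 9 has {1,2,4,5,6,7,8,9}; col 8 has {1,2,4,5,6,7,8,9}; box has {1,2,4,5,6,7,8,9} → only 3 remains.

618249735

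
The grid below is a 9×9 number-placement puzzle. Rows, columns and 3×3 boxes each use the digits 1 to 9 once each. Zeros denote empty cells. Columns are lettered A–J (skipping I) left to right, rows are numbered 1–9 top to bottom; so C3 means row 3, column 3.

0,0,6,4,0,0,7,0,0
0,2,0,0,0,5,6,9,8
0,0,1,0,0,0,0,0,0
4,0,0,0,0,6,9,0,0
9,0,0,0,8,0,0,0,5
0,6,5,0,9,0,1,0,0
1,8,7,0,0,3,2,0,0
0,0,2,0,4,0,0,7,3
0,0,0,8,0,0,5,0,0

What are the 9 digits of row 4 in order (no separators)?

C5 = 3: row 5 has {5,8,9}; col 3 has {1,2,5,6,7}; box has {4,5,6,9} → only 3 remains.
G5 = 4: row 5 has {3,5,8,9}; col 7 has {1,2,5,6,7,9}; box has {1,5,9} → only 4 remains.
G8 = 8: row 8 has {2,3,4,7}; col 7 has {1,2,4,5,6,7,9}; box has {2,3,5,7} → only 8 remains.
C2 = 4: row 2 has {2,5,6,8,9}; col 3 has {1,2,3,5,6,7}; box has {1,2,6} → only 4 remains.
G3 = 3: row 3 has {1}; col 7 has {1,2,4,5,6,7,8,9}; box has {6,7,8,9} → only 3 remains.
C4 = 8: row 4 has {4,6,9}; col 3 has {1,2,3,4,5,6,7}; box has {3,4,5,6,9} → only 8 remains.
C9 = 9: row 9 has {5,8}; col 3 has {1,2,3,4,5,6,7,8}; box has {1,2,7,8} → only 9 remains.
B8 = 5: row 8 has {2,3,4,7,8}; col 2 has {2,6,8}; box has {1,2,7,8,9} → only 5 remains.
A8 = 6: row 8 has {2,3,4,5,7,8}; col 1 has {1,4,9}; box has {1,2,5,7,8,9} → only 6 remains.
A9 = 3: row 9 has {5,8,9}; col 1 has {1,4,6,9}; box has {1,2,5,6,7,8,9} → only 3 remains.
B9 = 4: row 9 has {3,5,8,9}; col 2 has {2,5,6,8}; box has {1,2,3,5,6,7,8,9} → only 4 remains.
A2 = 7: row 2 has {2,4,5,6,8,9}; col 1 has {1,3,4,6,9}; box has {1,2,4,6} → only 7 remains.
B3 = 9: row 3 has {1,3}; col 2 has {2,4,5,6,8}; box has {1,2,4,6,7} → only 9 remains.
A6 = 2: row 6 has {1,5,6,9}; col 1 has {1,3,4,6,7,9}; box has {3,4,5,6,8,9} → only 2 remains.
J6 = 7: row 6 has {1,2,5,6,9}; col 9 has {3,5,8}; box has {1,4,5,9} → only 7 remains.
B1 = 3: row 1 has {4,6,7}; col 2 has {2,4,5,6,8,9}; box has {1,2,4,6,7,9} → only 3 remains.
J4 = 2: row 4 has {4,6,8,9}; col 9 has {3,5,7,8}; box has {1,4,5,7,9} → only 2 remains.
H5 = 6: row 5 has {3,4,5,8,9}; col 8 has {7,9}; box has {1,2,4,5,7,9} → only 6 remains.
D6 = 3: row 6 has {1,2,5,6,7,9}; col 4 has {4,8}; box has {6,8,9} → only 3 remains.
F6 = 4: row 6 has {1,2,3,5,6,7,9}; col 6 has {3,5,6}; box has {3,6,8,9} → only 4 remains.
H6 = 8: row 6 has {1,2,3,4,5,6,7,9}; col 8 has {6,7,9}; box has {1,2,4,5,6,7,9} → only 8 remains.
H7 = 4: row 7 has {1,2,3,7,8}; col 8 has {6,7,8,9}; box has {2,3,5,7,8} → only 4 remains.
H9 = 1: row 9 has {3,4,5,8,9}; col 8 has {4,6,7,8,9}; box has {2,3,4,5,7,8} → only 1 remains.
J9 = 6: row 9 has {1,3,4,5,8,9}; col 9 has {2,3,5,7,8}; box has {1,2,3,4,5,7,8} → only 6 remains.
J1 = 1: row 1 has {3,4,6,7}; col 9 has {2,3,5,6,7,8}; box has {3,6,7,8,9} → only 1 remains.
D2 = 1: row 2 has {2,4,5,6,7,8,9}; col 4 has {3,4,8}; box has {4,5} → only 1 remains.
E2 = 3: row 2 has {1,2,4,5,6,7,8,9}; col 5 has {4,8,9}; box has {1,4,5} → only 3 remains.
J3 = 4: row 3 has {1,3,9}; col 9 has {1,2,3,5,6,7,8}; box has {1,3,6,7,8,9} → only 4 remains.
H4 = 3: row 4 has {2,4,6,8,9}; col 8 has {1,4,6,7,8,9}; box has {1,2,4,5,6,7,8,9} → only 3 remains.
J7 = 9: row 7 has {1,2,3,4,7,8}; col 9 has {1,2,3,4,5,6,7,8}; box has {1,2,3,4,5,6,7,8} → only 9 remains.
D8 = 9: row 8 has {2,3,4,5,6,7,8}; col 4 has {1,3,4,8}; box has {3,4,8} → only 9 remains.
F8 = 1: row 8 has {2,3,4,5,6,7,8,9}; col 6 has {3,4,5,6}; box has {3,4,8,9} → only 1 remains.
E1 = 2: row 1 has {1,3,4,6,7}; col 5 has {3,4,8,9}; box has {1,3,4,5} → only 2 remains.
H1 = 5: row 1 has {1,2,3,4,6,7}; col 8 has {1,3,4,6,7,8,9}; box has {1,3,4,6,7,8,9} → only 5 remains.
H3 = 2: row 3 has {1,3,4,9}; col 8 has {1,3,4,5,6,7,8,9}; box has {1,3,4,5,6,7,8,9} → only 2 remains.
E9 = 7: row 9 has {1,3,4,5,6,8,9}; col 5 has {2,3,4,8,9}; box has {1,3,4,8,9} → only 7 remains.
F9 = 2: row 9 has {1,3,4,5,6,7,8,9}; col 6 has {1,3,4,5,6}; box has {1,3,4,7,8,9} → only 2 remains.
A1 = 8: row 1 has {1,2,3,4,5,6,7}; col 1 has {1,2,3,4,6,7,9}; box has {1,2,3,4,6,7,9} → only 8 remains.
F1 = 9: row 1 has {1,2,3,4,5,6,7,8}; col 6 has {1,2,3,4,5,6}; box has {1,2,3,4,5} → only 9 remains.
A3 = 5: row 3 has {1,2,3,4,9}; col 1 has {1,2,3,4,6,7,8,9}; box has {1,2,3,4,6,7,8,9} → only 5 remains.
E3 = 6: row 3 has {1,2,3,4,5,9}; col 5 has {2,3,4,7,8,9}; box has {1,2,3,4,5,9} → only 6 remains.
F5 = 7: row 5 has {3,4,5,6,8,9}; col 6 has {1,2,3,4,5,6,9}; box has {3,4,6,8,9} → only 7 remains.
E7 = 5: row 7 has {1,2,3,4,7,8,9}; col 5 has {2,3,4,6,7,8,9}; box has {1,2,3,4,7,8,9} → only 5 remains.
D3 = 7: row 3 has {1,2,3,4,5,6,9}; col 4 has {1,3,4,8,9}; box has {1,2,3,4,5,6,9} → only 7 remains.
F3 = 8: row 3 has {1,2,3,4,5,6,7,9}; col 6 has {1,2,3,4,5,6,7,9}; box has {1,2,3,4,5,6,7,9} → only 8 remains.
D4 = 5: row 4 has {2,3,4,6,8,9}; col 4 has {1,3,4,7,8,9}; box has {3,4,6,7,8,9} → only 5 remains.
E4 = 1: row 4 has {2,3,4,5,6,8,9}; col 5 has {2,3,4,5,6,7,8,9}; box has {3,4,5,6,7,8,9} → only 1 remains.
B5 = 1: row 5 has {3,4,5,6,7,8,9}; col 2 has {2,3,4,5,6,8,9}; box has {2,3,4,5,6,8,9} → only 1 remains.
D5 = 2: row 5 has {1,3,4,5,6,7,8,9}; col 4 has {1,3,4,5,7,8,9}; box has {1,3,4,5,6,7,8,9} → only 2 remains.
D7 = 6: row 7 has {1,2,3,4,5,7,8,9}; col 4 has {1,2,3,4,5,7,8,9}; box has {1,2,3,4,5,7,8,9} → only 6 remains.
B4 = 7: row 4 has {1,2,3,4,5,6,8,9}; col 2 has {1,2,3,4,5,6,8,9}; box has {1,2,3,4,5,6,8,9} → only 7 remains.

478516932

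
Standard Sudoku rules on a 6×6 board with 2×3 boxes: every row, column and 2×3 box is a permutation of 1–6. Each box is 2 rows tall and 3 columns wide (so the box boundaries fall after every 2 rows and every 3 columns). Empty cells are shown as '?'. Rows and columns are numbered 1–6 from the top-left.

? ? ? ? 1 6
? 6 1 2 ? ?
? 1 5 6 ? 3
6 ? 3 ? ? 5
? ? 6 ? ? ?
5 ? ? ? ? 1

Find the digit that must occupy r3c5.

2

r2c6 = 4: row 2 has {1,2,6}; col 6 has {1,3,5,6}; box has {1,2,6} → only 4 remains.
r5c6 = 2: row 5 has {6}; col 6 has {1,3,4,5,6}; box has {1} → only 2 remains.
r2c1 = 3: row 2 has {1,2,4,6}; col 1 has {5,6}; box has {1,6} → only 3 remains.
r2c5 = 5: row 2 has {1,2,3,4,6}; col 5 has {1}; box has {1,2,4,6} → only 5 remains.
r1c4 = 3: row 1 has {1,6}; col 4 has {2,6}; box has {1,2,4,5,6} → only 3 remains.
r6c4 = 4: row 6 has {1,5}; col 4 has {2,3,6}; box has {1,2} → only 4 remains.
r4c4 = 1: row 4 has {3,5,6}; col 4 has {2,3,4,6}; box has {3,5,6} → only 1 remains.
r5c4 = 5: row 5 has {2,6}; col 4 has {1,2,3,4,6}; box has {1,2,4} → only 5 remains.
r5c5 = 3: row 5 has {2,5,6}; col 5 has {1,5}; box has {1,2,4,5} → only 3 remains.
r6c3 = 2: row 6 has {1,4,5}; col 3 has {1,3,5,6}; box has {5,6} → only 2 remains.
r6c5 = 6: row 6 has {1,2,4,5}; col 5 has {1,3,5}; box has {1,2,3,4,5} → only 6 remains.
r1c3 = 4: row 1 has {1,3,6}; col 3 has {1,2,3,5,6}; box has {1,3,6} → only 4 remains.
r5c2 = 4: row 5 has {2,3,5,6}; col 2 has {1,6}; box has {2,5,6} → only 4 remains.
r6c2 = 3: row 6 has {1,2,4,5,6}; col 2 has {1,4,6}; box has {2,4,5,6} → only 3 remains.
r1c1 = 2: row 1 has {1,3,4,6}; col 1 has {3,5,6}; box has {1,3,4,6} → only 2 remains.
r1c2 = 5: row 1 has {1,2,3,4,6}; col 2 has {1,3,4,6}; box has {1,2,3,4,6} → only 5 remains.
r3c1 = 4: row 3 has {1,3,5,6}; col 1 has {2,3,5,6}; box has {1,3,5,6} → only 4 remains.
r3c5 = 2: row 3 has {1,3,4,5,6}; col 5 has {1,3,5,6}; box has {1,3,5,6} → only 2 remains.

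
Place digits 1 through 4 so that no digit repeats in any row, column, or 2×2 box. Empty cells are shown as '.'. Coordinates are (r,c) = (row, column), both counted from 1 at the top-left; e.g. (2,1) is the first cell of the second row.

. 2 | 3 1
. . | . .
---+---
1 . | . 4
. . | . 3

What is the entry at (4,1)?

2

(1,1) = 4: row 1 has {1,2,3}; col 1 has {1}; box has {2} → only 4 remains.
(2,1) = 3: row 2 has {}; col 1 has {1,4}; box has {2,4} → only 3 remains.
(2,2) = 1: row 2 has {3}; col 2 has {2}; box has {2,3,4} → only 1 remains.
(2,4) = 2: row 2 has {1,3}; col 4 has {1,3,4}; box has {1,3} → only 2 remains.
(3,2) = 3: row 3 has {1,4}; col 2 has {1,2}; box has {1} → only 3 remains.
(3,3) = 2: row 3 has {1,3,4}; col 3 has {3}; box has {3,4} → only 2 remains.
(4,1) = 2: row 4 has {3}; col 1 has {1,3,4}; box has {1,3} → only 2 remains.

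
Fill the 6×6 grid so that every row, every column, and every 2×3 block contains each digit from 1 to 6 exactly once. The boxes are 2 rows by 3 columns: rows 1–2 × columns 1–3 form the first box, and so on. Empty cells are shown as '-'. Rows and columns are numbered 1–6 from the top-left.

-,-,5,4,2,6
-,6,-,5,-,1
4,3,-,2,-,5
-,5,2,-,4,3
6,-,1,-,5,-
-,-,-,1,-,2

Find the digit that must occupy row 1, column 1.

3

row 1, column 2 = 1 (sole candidate).
row 2, column 5 = 3 (sole candidate).
row 3, column 3 = 6 (sole candidate).
row 3, column 5 = 1 (sole candidate).
row 4, column 1 = 1 (sole candidate).
row 4, column 4 = 6 (sole candidate).
row 5, column 4 = 3 (sole candidate).
row 5, column 6 = 4 (sole candidate).
row 6, column 2 = 4 (sole candidate).
row 6, column 3 = 3 (sole candidate).
row 6, column 5 = 6 (sole candidate).
row 1, column 1 = 3: row 1 has {1,2,4,5,6}; col 1 has {1,4,6}; box has {1,5,6} → only 3 remains.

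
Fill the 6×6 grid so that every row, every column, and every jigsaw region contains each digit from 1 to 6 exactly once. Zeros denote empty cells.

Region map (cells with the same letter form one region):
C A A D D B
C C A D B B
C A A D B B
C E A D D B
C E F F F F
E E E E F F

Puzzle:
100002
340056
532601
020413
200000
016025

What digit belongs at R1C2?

R1C5 = 3 (sole candidate).
R2C3 = 1 (sole candidate).
R2C4 = 2 (sole candidate).
R3C5 = 4 (sole candidate).
R4C1 = 6 (sole candidate).
R4C3 = 5 (sole candidate).
R5C2 = 5 (sole candidate).
R5C5 = 6 (sole candidate).
R5C6 = 4 (sole candidate).
R6C1 = 4 (sole candidate).
R6C4 = 3 (sole candidate).
R1C2 = 6: row 1 has {1,2,3}; col 2 has {1,2,3,4,5}; region has {1,2,3,5} → only 6 remains.

6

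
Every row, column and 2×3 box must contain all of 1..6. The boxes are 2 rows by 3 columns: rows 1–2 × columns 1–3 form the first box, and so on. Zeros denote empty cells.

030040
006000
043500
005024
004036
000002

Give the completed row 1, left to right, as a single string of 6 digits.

132645

row 3, column 6 = 1: row 3 has {3,4,5}; col 6 has {2,4,6}; box has {2,4,5} → only 1 remains.
row 5, column 4 = 1: row 5 has {3,4,6}; col 4 has {5}; box has {2,3,6} → only 1 remains.
row 6, column 3 = 1: row 6 has {2}; col 3 has {3,4,5,6}; box has {4} → only 1 remains.
row 6, column 4 = 4: row 6 has {1,2}; col 4 has {1,5}; box has {1,2,3,6} → only 4 remains.
row 6, column 5 = 5: row 6 has {1,2,4}; col 5 has {2,3,4}; box has {1,2,3,4,6} → only 5 remains.
row 1, column 3 = 2: row 1 has {3,4}; col 3 has {1,3,4,5,6}; box has {3,6} → only 2 remains.
row 1, column 4 = 6: row 1 has {2,3,4}; col 4 has {1,4,5}; box has {4} → only 6 remains.
row 1, column 6 = 5: row 1 has {2,3,4,6}; col 6 has {1,2,4,6}; box has {4,6} → only 5 remains.
row 2, column 5 = 1: row 2 has {6}; col 5 has {2,3,4,5}; box has {4,5,6} → only 1 remains.
row 2, column 6 = 3: row 2 has {1,6}; col 6 has {1,2,4,5,6}; box has {1,4,5,6} → only 3 remains.
row 3, column 5 = 6: row 3 has {1,3,4,5}; col 5 has {1,2,3,4,5}; box has {1,2,4,5} → only 6 remains.
row 4, column 4 = 3: row 4 has {2,4,5}; col 4 has {1,4,5,6}; box has {1,2,4,5,6} → only 3 remains.
row 6, column 2 = 6: row 6 has {1,2,4,5}; col 2 has {3,4}; box has {1,4} → only 6 remains.
row 1, column 1 = 1: row 1 has {2,3,4,5,6}; col 1 has {}; box has {2,3,6} → only 1 remains.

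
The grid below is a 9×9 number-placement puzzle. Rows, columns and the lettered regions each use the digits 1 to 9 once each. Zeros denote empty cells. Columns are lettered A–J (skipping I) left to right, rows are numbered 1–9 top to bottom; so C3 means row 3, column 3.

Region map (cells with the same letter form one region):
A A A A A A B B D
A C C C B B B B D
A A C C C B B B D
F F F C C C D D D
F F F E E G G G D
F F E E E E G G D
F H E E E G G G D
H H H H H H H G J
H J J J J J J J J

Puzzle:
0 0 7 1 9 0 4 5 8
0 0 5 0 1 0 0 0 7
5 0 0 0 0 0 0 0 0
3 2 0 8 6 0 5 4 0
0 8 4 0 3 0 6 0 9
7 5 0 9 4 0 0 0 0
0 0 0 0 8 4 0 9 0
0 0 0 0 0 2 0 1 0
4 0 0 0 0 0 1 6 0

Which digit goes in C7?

J4 = 1 (sole candidate).
A5 = 1 (sole candidate).
A7 = 6 (sole candidate).
A1 = 2 (sole candidate).
A2 = 8 (sole candidate).
C4 = 9 (sole candidate).
F4 = 7 (sole candidate).
F5 = 5 (sole candidate).
A8 = 9 (sole candidate).
E3 = 2 (sole candidate).
F2 = 6 (hidden single in row 2).
F1 = 3 (sole candidate).
F6 = 1 (sole candidate).
C7 = 2: row 7 has {4,6,8,9}; col 3 has {4,5,7,9}; region has {1,3,4,8,9} → only 2 remains.

2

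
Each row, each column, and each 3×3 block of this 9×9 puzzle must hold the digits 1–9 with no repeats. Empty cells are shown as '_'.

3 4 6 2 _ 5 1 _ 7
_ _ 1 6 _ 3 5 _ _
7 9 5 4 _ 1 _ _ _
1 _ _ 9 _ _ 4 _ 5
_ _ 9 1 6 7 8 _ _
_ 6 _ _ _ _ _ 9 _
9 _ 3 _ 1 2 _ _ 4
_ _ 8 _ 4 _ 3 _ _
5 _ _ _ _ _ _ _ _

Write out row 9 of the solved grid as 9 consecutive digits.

524736918

R1C8 = 8 (sole candidate).
R3C5 = 8 (sole candidate).
R4C6 = 8 (sole candidate).
R6C6 = 4 (sole candidate).
R7C2 = 7 (sole candidate).
R7C7 = 6 (sole candidate).
R7C8 = 5 (sole candidate).
R1C5 = 9 (sole candidate).
R2C5 = 7 (sole candidate).
R3C7 = 2 (sole candidate).
R6C7 = 7 (sole candidate).
R7C4 = 8 (sole candidate).
R9C5 = 3: row 9 has {5}; col 5 has {1,4,6,7,8,9}; box has {1,2,4,8} → only 3 remains.
R9C7 = 9: row 9 has {3,5}; col 7 has {1,2,3,4,5,6,7,8}; box has {3,4,5,6} → only 9 remains.
R2C8 = 4 (sole candidate).
R2C9 = 9 (sole candidate).
R4C5 = 2 (sole candidate).
R6C3 = 2 (sole candidate).
R6C5 = 5 (sole candidate).
R9C3 = 4: row 9 has {3,5,9}; col 3 has {1,2,3,5,6,8,9}; box has {3,5,7,8,9} → only 4 remains.
R9C4 = 7: row 9 has {3,4,5,9}; col 4 has {1,2,4,6,8,9}; box has {1,2,3,4,8} → only 7 remains.
R9C6 = 6: row 9 has {3,4,5,7,9}; col 6 has {1,2,3,4,5,7,8}; box has {1,2,3,4,7,8} → only 6 remains.
R4C2 = 3 (sole candidate).
R4C3 = 7 (sole candidate).
R4C8 = 6 (sole candidate).
R5C1 = 4 (sole candidate).
R5C2 = 5 (sole candidate).
R6C1 = 8 (sole candidate).
R6C4 = 3 (sole candidate).
R6C9 = 1 (sole candidate).
R8C4 = 5 (sole candidate).
R8C6 = 9 (sole candidate).
R8C9 = 2 (sole candidate).
R9C8 = 1: row 9 has {3,4,5,6,7,9}; col 8 has {4,5,6,8,9}; box has {2,3,4,5,6,9} → only 1 remains.
R9C9 = 8: row 9 has {1,3,4,5,6,7,9}; col 9 has {1,2,4,5,7,9}; box has {1,2,3,4,5,6,9} → only 8 remains.
R2C1 = 2 (sole candidate).
R2C2 = 8 (sole candidate).
R3C8 = 3 (sole candidate).
R3C9 = 6 (sole candidate).
R5C8 = 2 (sole candidate).
R5C9 = 3 (sole candidate).
R8C1 = 6 (sole candidate).
R8C2 = 1 (sole candidate).
R8C8 = 7 (sole candidate).
R9C2 = 2: row 9 has {1,3,4,5,6,7,8,9}; col 2 has {1,3,4,5,6,7,8,9}; box has {1,3,4,5,6,7,8,9} → only 2 remains.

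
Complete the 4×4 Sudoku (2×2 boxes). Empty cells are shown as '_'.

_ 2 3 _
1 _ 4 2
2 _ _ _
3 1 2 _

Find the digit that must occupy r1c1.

r1c1 = 4: row 1 has {2,3}; col 1 has {1,2,3}; box has {1,2} → only 4 remains.

4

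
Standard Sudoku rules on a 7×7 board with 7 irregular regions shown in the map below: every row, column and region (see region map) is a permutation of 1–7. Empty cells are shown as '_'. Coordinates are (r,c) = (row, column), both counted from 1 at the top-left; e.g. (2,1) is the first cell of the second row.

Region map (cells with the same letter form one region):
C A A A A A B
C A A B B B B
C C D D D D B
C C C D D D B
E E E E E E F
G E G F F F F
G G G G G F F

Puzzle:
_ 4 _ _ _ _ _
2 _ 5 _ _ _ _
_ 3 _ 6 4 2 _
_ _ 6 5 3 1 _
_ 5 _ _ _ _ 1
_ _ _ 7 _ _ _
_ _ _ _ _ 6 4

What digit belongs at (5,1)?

(3,3) = 7 (sole candidate).
(3,7) = 5 (sole candidate).
(4,2) = 7 (sole candidate).
(4,7) = 2 (sole candidate).
(6,7) = 3 (sole candidate).
(3,1) = 1 (sole candidate).
(4,1) = 4 (sole candidate).
(6,6) = 5 (sole candidate).
(1,1) = 5 (sole candidate).
(6,1) = 6 (sole candidate).
(6,5) = 2 (sole candidate).
(6,2) = 1 (sole candidate).
(6,3) = 4 (sole candidate).
(7,2) = 2 (sole candidate).
(2,2) = 6 (sole candidate).
(2,7) = 7 (sole candidate).
(1,7) = 6 (sole candidate).
(2,5) = 1 (sole candidate).
(1,5) = 7 (sole candidate).
(1,6) = 3 (sole candidate).
(2,6) = 4 (sole candidate).
(5,5) = 6 (sole candidate).
(5,6) = 7 (sole candidate).
(7,5) = 5 (sole candidate).
(2,4) = 3 (sole candidate).
(5,1) = 3: row 5 has {1,5,6,7}; col 1 has {1,2,4,5,6}; region has {1,5,6,7} → only 3 remains.

3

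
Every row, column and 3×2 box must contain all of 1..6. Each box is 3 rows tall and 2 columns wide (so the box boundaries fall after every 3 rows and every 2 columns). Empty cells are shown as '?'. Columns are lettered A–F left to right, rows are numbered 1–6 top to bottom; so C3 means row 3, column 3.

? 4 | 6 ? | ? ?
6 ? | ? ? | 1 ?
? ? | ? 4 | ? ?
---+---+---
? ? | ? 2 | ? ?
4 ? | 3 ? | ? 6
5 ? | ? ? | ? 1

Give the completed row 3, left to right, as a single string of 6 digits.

135462

C6 = 4: row 6 has {1,5}; col 3 has {3,6}; box has {2,3} → only 4 remains.
D6 = 6: row 6 has {1,4,5}; col 4 has {2,4}; box has {2,3,4} → only 6 remains.
F2 = 4: in row 2, 4 can only go here (every other open cell in that row sees a 4).
E3 = 6: in row 3, 6 can only go here (every other open cell in that row sees a 6).
E4 = 4: in row 4, 4 can only go here (every other open cell in that row sees a 4).
B4 = 6: in row 4, 6 can only go here (every other open cell in that row sees a 6).
Singles propagation stalls before every target cell is settled. Branch on C2 (candidates {2,5}).
  Try C2 = 5: this forces D2=3, C4=1, D5=5, E5=2, E6=3, D1=1, E1=5, B2=2; then B6 has no candidate left — contradiction.
So C2 = 2.
Singles propagation stalls; C3 is still open with candidates {1,5}.
  Try C3 = 1: this forces C4=5, F4=3, D5=1; then column 2 has no cell left for 1 — contradiction.
So C3 = 5.
D2 = 3 (sole candidate).
C4 = 1 (sole candidate).
D5 = 5 (sole candidate).
E5 = 2 (sole candidate).
E6 = 3 (sole candidate).
D1 = 1 (sole candidate).
E1 = 5 (sole candidate).
B2 = 5 (sole candidate).
A4 = 3 (sole candidate).
F4 = 5 (sole candidate).
B5 = 1 (sole candidate).
B6 = 2 (sole candidate).
A1 = 2 (sole candidate).
F1 = 3 (sole candidate).
A3 = 1: row 3 has {4,5,6}; col 1 has {2,3,4,5,6}; box has {2,4,5,6} → only 1 remains.
B3 = 3: row 3 has {1,4,5,6}; col 2 has {1,2,4,5,6}; box has {1,2,4,5,6} → only 3 remains.
F3 = 2: row 3 has {1,3,4,5,6}; col 6 has {1,3,4,5,6}; box has {1,3,4,5,6} → only 2 remains.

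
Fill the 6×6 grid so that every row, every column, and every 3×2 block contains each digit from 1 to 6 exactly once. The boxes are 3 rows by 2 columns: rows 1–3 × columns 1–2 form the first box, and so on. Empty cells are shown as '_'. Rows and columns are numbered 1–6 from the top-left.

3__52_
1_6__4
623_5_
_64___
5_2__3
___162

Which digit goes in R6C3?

5

R1C2 = 4: row 1 has {2,3,5}; col 2 has {2,6}; box has {1,2,3,6} → only 4 remains.
R1C3 = 1: row 1 has {2,3,4,5}; col 3 has {2,3,4,6}; box has {3,5,6} → only 1 remains.
R1C6 = 6: row 1 has {1,2,3,4,5}; col 6 has {2,3,4}; box has {2,4,5} → only 6 remains.
R2C2 = 5: row 2 has {1,4,6}; col 2 has {2,4,6}; box has {1,2,3,4,6} → only 5 remains.
R2C4 = 2: row 2 has {1,4,5,6}; col 4 has {1,5}; box has {1,3,5,6} → only 2 remains.
R2C5 = 3: row 2 has {1,2,4,5,6}; col 5 has {2,5,6}; box has {2,4,5,6} → only 3 remains.
R3C4 = 4: row 3 has {2,3,5,6}; col 4 has {1,2,5}; box has {1,2,3,5,6} → only 4 remains.
R3C6 = 1: row 3 has {2,3,4,5,6}; col 6 has {2,3,4,6}; box has {2,3,4,5,6} → only 1 remains.
R4C1 = 2: row 4 has {4,6}; col 1 has {1,3,5,6}; box has {5,6} → only 2 remains.
R4C4 = 3: row 4 has {2,4,6}; col 4 has {1,2,4,5}; box has {1,2,4} → only 3 remains.
R4C5 = 1: row 4 has {2,3,4,6}; col 5 has {2,3,5,6}; box has {2,3,6} → only 1 remains.
R4C6 = 5: row 4 has {1,2,3,4,6}; col 6 has {1,2,3,4,6}; box has {1,2,3,6} → only 5 remains.
R5C2 = 1: row 5 has {2,3,5}; col 2 has {2,4,5,6}; box has {2,5,6} → only 1 remains.
R5C4 = 6: row 5 has {1,2,3,5}; col 4 has {1,2,3,4,5}; box has {1,2,3,4} → only 6 remains.
R5C5 = 4: row 5 has {1,2,3,5,6}; col 5 has {1,2,3,5,6}; box has {1,2,3,5,6} → only 4 remains.
R6C1 = 4: row 6 has {1,2,6}; col 1 has {1,2,3,5,6}; box has {1,2,5,6} → only 4 remains.
R6C2 = 3: row 6 has {1,2,4,6}; col 2 has {1,2,4,5,6}; box has {1,2,4,5,6} → only 3 remains.
R6C3 = 5: row 6 has {1,2,3,4,6}; col 3 has {1,2,3,4,6}; box has {1,2,3,4,6} → only 5 remains.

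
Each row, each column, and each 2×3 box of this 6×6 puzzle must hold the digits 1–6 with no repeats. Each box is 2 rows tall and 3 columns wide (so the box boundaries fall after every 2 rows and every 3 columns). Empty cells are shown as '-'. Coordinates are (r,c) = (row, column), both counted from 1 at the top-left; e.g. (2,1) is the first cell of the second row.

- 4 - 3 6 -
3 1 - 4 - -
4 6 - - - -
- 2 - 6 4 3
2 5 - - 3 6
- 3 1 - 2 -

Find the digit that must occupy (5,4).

1

(1,1) = 5 (sole candidate).
(1,3) = 2 (sole candidate).
(1,6) = 1 (sole candidate).
(2,3) = 6 (sole candidate).
(2,5) = 5 (sole candidate).
(2,6) = 2 (sole candidate).
(3,5) = 1 (sole candidate).
(3,6) = 5 (sole candidate).
(4,1) = 1 (sole candidate).
(4,3) = 5 (sole candidate).
(5,3) = 4 (sole candidate).
(5,4) = 1: row 5 has {2,3,4,5,6}; col 4 has {3,4,6}; box has {2,3,6} → only 1 remains.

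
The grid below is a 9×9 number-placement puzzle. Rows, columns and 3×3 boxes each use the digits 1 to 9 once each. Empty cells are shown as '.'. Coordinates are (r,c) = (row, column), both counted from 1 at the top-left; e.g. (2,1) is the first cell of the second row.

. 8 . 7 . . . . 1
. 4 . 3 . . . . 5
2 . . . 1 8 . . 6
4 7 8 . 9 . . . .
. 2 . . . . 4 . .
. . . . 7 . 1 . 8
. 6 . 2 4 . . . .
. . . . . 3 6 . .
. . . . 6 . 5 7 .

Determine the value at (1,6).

(2,5) = 2: row 2 has {3,4,5}; col 5 has {1,4,6,7,9}; box has {1,3,7,8} → only 2 remains.
(1,5) = 5: row 1 has {1,7,8}; col 5 has {1,2,4,6,7,9}; box has {1,2,3,7,8} → only 5 remains.
(8,5) = 8: row 8 has {3,6}; col 5 has {1,2,4,5,6,7,9}; box has {2,3,4,6} → only 8 remains.
(5,5) = 3: row 5 has {2,4}; col 5 has {1,2,4,5,6,7,8,9}; box has {7,9} → only 3 remains.
(5,9) = 7: in row 5, 7 can only go here (every other open cell in that row sees a 7).
(5,4) = 8: in row 5, 8 can only go here (every other open cell in that row sees an 8).
(9,1) = 8: in row 9, 8 can only go here (every other open cell in that row sees an 8).
(7,6) = 7: in column 6, 7 can only go here (every other open cell in that column sees a 7).
(8,4) = 5: in box 8, 5 can only go here (every other open cell in that box sees a 5).
Singles propagation stalls before the target is settled. Branch on (2,8) (candidates {8,9}).
  Try (2,8) = 9: then box 6 has no cell left for 9 — contradiction.
So (2,8) = 8.
(7,7) = 8 (hidden single in row 7).
Singles propagation stalls before the target is settled. Branch on (3,4) (candidates {4,9}).
  Try (3,4) = 4: this forces (6,4)=6, (4,4)=1, (5,6)=5, (9,4)=9, (9,6)=1, (4,6)=2, (4,7)=3; then (4,9) has no candidate left — contradiction.
So (3,4) = 9.
(2,6) = 6 (sole candidate).
(9,4) = 1 (sole candidate).
(9,6) = 9 (sole candidate).
(1,6) = 4: row 1 has {1,5,7,8}; col 6 has {3,6,7,8,9}; box has {1,2,3,5,6,7,8,9} → only 4 remains.

4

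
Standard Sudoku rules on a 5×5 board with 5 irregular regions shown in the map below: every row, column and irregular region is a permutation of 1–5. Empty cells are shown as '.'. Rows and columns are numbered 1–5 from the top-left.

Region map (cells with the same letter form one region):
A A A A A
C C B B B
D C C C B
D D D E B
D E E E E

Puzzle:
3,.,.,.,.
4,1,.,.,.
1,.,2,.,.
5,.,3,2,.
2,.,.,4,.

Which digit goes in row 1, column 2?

2

row 2, column 3 = 5 (sole candidate).
row 2, column 4 = 3 (sole candidate).
row 2, column 5 = 2 (sole candidate).
row 3, column 4 = 5 (sole candidate).
row 3, column 5 = 4 (sole candidate).
row 4, column 2 = 4 (sole candidate).
row 4, column 5 = 1 (sole candidate).
row 5, column 3 = 1 (sole candidate).
row 1, column 3 = 4 (sole candidate).
row 1, column 4 = 1 (sole candidate).
row 1, column 5 = 5 (sole candidate).
row 3, column 2 = 3 (sole candidate).
row 5, column 2 = 5 (sole candidate).
row 5, column 5 = 3 (sole candidate).
row 1, column 2 = 2: row 1 has {1,3,4,5}; col 2 has {1,3,4,5}; region has {1,3,4,5} → only 2 remains.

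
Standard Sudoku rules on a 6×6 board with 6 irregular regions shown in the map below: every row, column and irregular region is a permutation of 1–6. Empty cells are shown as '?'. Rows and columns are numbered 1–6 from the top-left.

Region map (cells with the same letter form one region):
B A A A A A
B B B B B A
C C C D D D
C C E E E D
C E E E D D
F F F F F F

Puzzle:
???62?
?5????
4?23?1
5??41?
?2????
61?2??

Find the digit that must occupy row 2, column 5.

6

row 2, column 4 = 1: row 2 has {5}; col 4 has {2,3,4,6}; region has {5} → only 1 remains.
row 3, column 2 = 6: row 3 has {1,2,3,4}; col 2 has {1,2,5}; region has {2,4,5} → only 6 remains.
row 3, column 5 = 5: row 3 has {1,2,3,4,6}; col 5 has {1,2}; region has {1,3} → only 5 remains.
row 4, column 2 = 3: row 4 has {1,4,5}; col 2 has {1,2,5,6}; region has {2,4,5,6} → only 3 remains.
row 4, column 3 = 6: row 4 has {1,3,4,5}; col 3 has {2}; region has {1,2,4} → only 6 remains.
row 4, column 6 = 2: row 4 has {1,3,4,5,6}; col 6 has {1}; region has {1,3,5} → only 2 remains.
row 5, column 1 = 1: row 5 has {2}; col 1 has {4,5,6}; region has {2,3,4,5,6} → only 1 remains.
row 5, column 4 = 5: row 5 has {1,2}; col 4 has {1,2,3,4,6}; region has {1,2,4,6} → only 5 remains.
row 1, column 1 = 3: row 1 has {2,6}; col 1 has {1,4,5,6}; region has {1,5} → only 3 remains.
row 1, column 2 = 4: row 1 has {2,3,6}; col 2 has {1,2,3,5,6}; region has {2,6} → only 4 remains.
row 1, column 6 = 5: row 1 has {2,3,4,6}; col 6 has {1,2}; region has {2,4,6} → only 5 remains.
row 2, column 1 = 2: row 2 has {1,5}; col 1 has {1,3,4,5,6}; region has {1,3,5} → only 2 remains.
row 2, column 3 = 4: row 2 has {1,2,5}; col 3 has {2,6}; region has {1,2,3,5} → only 4 remains.
row 2, column 5 = 6: row 2 has {1,2,4,5}; col 5 has {1,2,5}; region has {1,2,3,4,5} → only 6 remains.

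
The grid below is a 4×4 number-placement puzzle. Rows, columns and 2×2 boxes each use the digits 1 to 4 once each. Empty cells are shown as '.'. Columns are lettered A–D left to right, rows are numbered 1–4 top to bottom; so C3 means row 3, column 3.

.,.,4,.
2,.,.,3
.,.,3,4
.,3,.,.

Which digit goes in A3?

B1 = 1: row 1 has {4}; col 2 has {3}; box has {2} → only 1 remains.
D1 = 2: row 1 has {1,4}; col 4 has {3,4}; box has {3,4} → only 2 remains.
B2 = 4: row 2 has {2,3}; col 2 has {1,3}; box has {1,2} → only 4 remains.
C2 = 1: row 2 has {2,3,4}; col 3 has {3,4}; box has {2,3,4} → only 1 remains.
A3 = 1: row 3 has {3,4}; col 1 has {2}; box has {3} → only 1 remains.

1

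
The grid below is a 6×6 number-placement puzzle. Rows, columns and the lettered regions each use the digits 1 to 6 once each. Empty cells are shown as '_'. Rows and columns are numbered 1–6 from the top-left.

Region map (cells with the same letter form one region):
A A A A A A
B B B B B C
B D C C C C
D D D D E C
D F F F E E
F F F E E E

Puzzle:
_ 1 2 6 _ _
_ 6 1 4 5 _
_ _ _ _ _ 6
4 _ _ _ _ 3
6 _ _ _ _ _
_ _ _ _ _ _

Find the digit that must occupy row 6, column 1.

row 2, column 6 = 2: row 2 has {1,4,5,6}; col 6 has {3,6}; region has {3,6} → only 2 remains.
row 4, column 3 = 5: row 4 has {3,4}; col 3 has {1,2}; region has {4,6} → only 5 remains.
row 2, column 1 = 3: row 2 has {1,2,4,5,6}; col 1 has {4,6}; region has {1,4,5,6} → only 3 remains.
row 3, column 1 = 2: row 3 has {6}; col 1 has {3,4,6}; region has {1,3,4,5,6} → only 2 remains.
row 3, column 2 = 3: row 3 has {2,6}; col 2 has {1,6}; region has {4,5,6} → only 3 remains.
row 3, column 3 = 4: row 3 has {2,3,6}; col 3 has {1,2,5}; region has {2,3,6} → only 4 remains.
row 3, column 5 = 1: row 3 has {2,3,4,6}; col 5 has {5}; region has {2,3,4,6} → only 1 remains.
row 4, column 2 = 2: row 4 has {3,4,5}; col 2 has {1,3,6}; region has {3,4,5,6} → only 2 remains.
row 4, column 4 = 1: row 4 has {2,3,4,5}; col 4 has {4,6}; region has {2,3,4,5,6} → only 1 remains.
row 4, column 5 = 6: row 4 has {1,2,3,4,5}; col 5 has {1,5}; region has {} → only 6 remains.
row 5, column 3 = 3: row 5 has {6}; col 3 has {1,2,4,5}; region has {} → only 3 remains.
row 6, column 3 = 6: row 6 has {}; col 3 has {1,2,3,4,5}; region has {3} → only 6 remains.
row 1, column 1 = 5: row 1 has {1,2,6}; col 1 has {2,3,4,6}; region has {1,2,6} → only 5 remains.
row 1, column 6 = 4: row 1 has {1,2,5,6}; col 6 has {2,3,6}; region has {1,2,5,6} → only 4 remains.
row 3, column 4 = 5: row 3 has {1,2,3,4,6}; col 4 has {1,4,6}; region has {1,2,3,4,6} → only 5 remains.
row 5, column 4 = 2: row 5 has {3,6}; col 4 has {1,4,5,6}; region has {3,6} → only 2 remains.
row 5, column 5 = 4: row 5 has {2,3,6}; col 5 has {1,5,6}; region has {6} → only 4 remains.
row 6, column 1 = 1: row 6 has {6}; col 1 has {2,3,4,5,6}; region has {2,3,6} → only 1 remains.

1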